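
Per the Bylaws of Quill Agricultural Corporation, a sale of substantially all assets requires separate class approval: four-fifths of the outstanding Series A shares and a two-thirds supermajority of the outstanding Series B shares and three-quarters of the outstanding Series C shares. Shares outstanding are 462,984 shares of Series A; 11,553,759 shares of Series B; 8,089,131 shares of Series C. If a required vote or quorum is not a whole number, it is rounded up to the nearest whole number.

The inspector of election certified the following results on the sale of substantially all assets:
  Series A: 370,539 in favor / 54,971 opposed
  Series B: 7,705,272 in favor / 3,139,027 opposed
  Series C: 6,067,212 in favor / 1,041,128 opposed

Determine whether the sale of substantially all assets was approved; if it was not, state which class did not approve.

Approved — every class gave the required vote.

Series A: 4/5 of 462984 = 370387.20, rounded up to 370388; 370,388 required, 370,539 in favor — approved.
Series B: 2/3 of 11553759 = 7702506; 7,702,506 required, 7,705,272 in favor — approved.
Series C: 3/4 of 8089131 = 6066848.25, rounded up to 6066849; 6,066,849 required, 6,067,212 in favor — approved.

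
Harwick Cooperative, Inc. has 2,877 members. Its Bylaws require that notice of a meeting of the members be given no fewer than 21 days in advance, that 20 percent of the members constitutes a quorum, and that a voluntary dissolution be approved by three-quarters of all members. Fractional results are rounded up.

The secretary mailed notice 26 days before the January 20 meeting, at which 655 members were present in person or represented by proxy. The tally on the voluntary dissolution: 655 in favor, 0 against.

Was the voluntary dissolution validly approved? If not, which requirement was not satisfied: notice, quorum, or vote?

Invalid — vote requirement not satisfied.

Notice: 26 days given; 21 required. Satisfied.
Quorum: 20% of 2,877 = 575.40, rounded up to 576; 655 present. Satisfied.
Vote: requires three-fourths of all members (2,877); 3/4 of 2877 = 2157.75, rounded up to 2158, so 2,158 needed; 655 in favor. Not satisfied.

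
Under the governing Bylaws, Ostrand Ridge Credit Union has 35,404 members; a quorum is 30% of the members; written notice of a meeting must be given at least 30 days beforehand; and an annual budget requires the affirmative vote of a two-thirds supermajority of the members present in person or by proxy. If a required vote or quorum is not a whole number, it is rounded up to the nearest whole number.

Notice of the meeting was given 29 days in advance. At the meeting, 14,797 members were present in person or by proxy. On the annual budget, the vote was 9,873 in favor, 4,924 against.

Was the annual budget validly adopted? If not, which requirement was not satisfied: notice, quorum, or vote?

Notice: 29 days given; 30 required. Not satisfied.
Quorum: 30% of 35,404 = 10,621.20, rounded up to 10,622; 14,797 present. Satisfied.
Vote: requires two-thirds of those present (14,797); 2/3 of 14797 = 9864.67, rounded up to 9865, so 9,865 needed; 9,873 in favor. Satisfied.

Invalid — notice requirement not satisfied.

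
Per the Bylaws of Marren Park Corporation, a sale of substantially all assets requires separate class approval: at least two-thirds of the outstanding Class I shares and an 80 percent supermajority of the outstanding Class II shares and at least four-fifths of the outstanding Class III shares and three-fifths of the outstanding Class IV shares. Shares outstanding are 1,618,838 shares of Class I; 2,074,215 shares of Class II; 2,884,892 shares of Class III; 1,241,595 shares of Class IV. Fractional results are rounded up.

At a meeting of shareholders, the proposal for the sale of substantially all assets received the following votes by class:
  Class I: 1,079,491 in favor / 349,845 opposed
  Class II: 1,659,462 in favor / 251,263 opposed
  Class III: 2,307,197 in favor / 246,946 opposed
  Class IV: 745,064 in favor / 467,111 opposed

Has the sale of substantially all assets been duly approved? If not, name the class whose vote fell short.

Class I: 2/3 of 1618838 = 1079225.33, rounded up to 1079226; 1,079,226 required, 1,079,491 in favor — approved.
Class II: 4/5 of 2074215 = 1659372; 1,659,372 required, 1,659,462 in favor — approved.
Class III: 4/5 of 2884892 = 2307913.60, rounded up to 2307914; 2,307,914 required, 2,307,197 in favor — not approved.
Class IV: 3/5 of 1241595 = 744957; 744,957 required, 745,064 in favor — approved.

Not approved — the Class III shares did not give the required vote.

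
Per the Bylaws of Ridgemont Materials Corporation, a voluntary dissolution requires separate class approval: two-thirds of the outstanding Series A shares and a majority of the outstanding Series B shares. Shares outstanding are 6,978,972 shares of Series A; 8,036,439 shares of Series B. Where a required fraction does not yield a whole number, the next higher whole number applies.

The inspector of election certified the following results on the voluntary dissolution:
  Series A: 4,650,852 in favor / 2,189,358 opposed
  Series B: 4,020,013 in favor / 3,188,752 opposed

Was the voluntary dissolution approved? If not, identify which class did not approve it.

Not approved — the Series A shares did not give the required vote.

Series A: 2/3 of 6978972 = 4652648; 4,652,648 required, 4,650,852 in favor — not approved.
Series B: a majority of 8036439 is 4018220; 4,018,220 required, 4,020,013 in favor — approved.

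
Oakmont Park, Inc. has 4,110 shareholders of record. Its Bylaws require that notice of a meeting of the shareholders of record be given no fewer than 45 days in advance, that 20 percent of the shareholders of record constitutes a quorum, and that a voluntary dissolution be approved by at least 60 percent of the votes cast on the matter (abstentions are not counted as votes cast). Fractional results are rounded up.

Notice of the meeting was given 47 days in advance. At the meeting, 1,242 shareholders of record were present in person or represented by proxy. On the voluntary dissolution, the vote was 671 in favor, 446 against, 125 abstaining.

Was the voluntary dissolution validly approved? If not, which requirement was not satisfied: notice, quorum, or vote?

Valid — all requirements satisfied.

Notice: 47 days given; 45 required. Satisfied.
Quorum: 20% of 4,110 = 822; 1,242 present. Satisfied.
Vote: requires three-fifths of the votes cast (1,242 − 125 abstaining = 1,117); 3/5 of 1117 = 670.20, rounded up to 671, so 671 needed; 671 in favor. Satisfied.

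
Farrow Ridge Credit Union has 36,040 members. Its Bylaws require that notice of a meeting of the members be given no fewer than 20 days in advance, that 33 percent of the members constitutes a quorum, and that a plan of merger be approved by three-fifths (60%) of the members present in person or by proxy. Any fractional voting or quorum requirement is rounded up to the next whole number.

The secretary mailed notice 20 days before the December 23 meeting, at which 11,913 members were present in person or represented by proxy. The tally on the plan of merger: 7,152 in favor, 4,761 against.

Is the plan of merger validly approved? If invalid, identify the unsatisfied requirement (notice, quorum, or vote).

Valid — all requirements satisfied.

Notice: 20 days given; 20 required. Satisfied.
Quorum: 33% of 36,040 = 11,893.20, rounded up to 11,894; 11,913 present. Satisfied.
Vote: requires three-fifths of those present (11,913); 3/5 of 11913 = 7147.80, rounded up to 7148, so 7,148 needed; 7,152 in favor. Satisfied.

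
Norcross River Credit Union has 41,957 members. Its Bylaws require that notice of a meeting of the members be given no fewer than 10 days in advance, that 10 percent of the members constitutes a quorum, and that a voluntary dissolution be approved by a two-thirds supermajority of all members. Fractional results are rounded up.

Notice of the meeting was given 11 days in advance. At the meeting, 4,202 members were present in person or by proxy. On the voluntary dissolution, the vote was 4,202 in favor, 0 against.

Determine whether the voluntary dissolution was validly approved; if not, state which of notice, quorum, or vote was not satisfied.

Invalid — vote requirement not satisfied.

Notice: 11 days given; 10 required. Satisfied.
Quorum: 10% of 41,957 = 4,195.70, rounded up to 4,196; 4,202 present. Satisfied.
Vote: requires two-thirds of all members (41,957); 2/3 of 41957 = 27971.33, rounded up to 27972, so 27,972 needed; 4,202 in favor. Not satisfied.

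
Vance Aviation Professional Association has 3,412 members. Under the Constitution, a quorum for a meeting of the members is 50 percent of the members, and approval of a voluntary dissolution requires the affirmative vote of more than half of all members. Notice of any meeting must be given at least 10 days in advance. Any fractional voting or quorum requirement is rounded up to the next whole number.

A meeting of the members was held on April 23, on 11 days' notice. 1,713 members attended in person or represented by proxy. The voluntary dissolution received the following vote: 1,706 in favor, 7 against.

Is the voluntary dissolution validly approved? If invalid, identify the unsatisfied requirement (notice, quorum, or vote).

Notice: 11 days given; 10 required. Satisfied.
Quorum: 50% of 3,412 = 1,706; 1,713 present. Satisfied.
Vote: requires a majority of all members (3,412); a majority of 3412 is 1707, so 1,707 needed; 1,706 in favor. Not satisfied.

Invalid — vote requirement not satisfied.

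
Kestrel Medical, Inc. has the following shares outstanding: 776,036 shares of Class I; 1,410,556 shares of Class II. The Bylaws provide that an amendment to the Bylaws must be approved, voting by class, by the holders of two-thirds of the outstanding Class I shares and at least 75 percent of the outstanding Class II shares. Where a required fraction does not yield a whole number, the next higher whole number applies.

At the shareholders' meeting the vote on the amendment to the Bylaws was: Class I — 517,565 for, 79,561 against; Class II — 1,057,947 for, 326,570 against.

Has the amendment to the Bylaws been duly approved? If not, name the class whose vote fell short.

Class I: 2/3 of 776036 = 517357.33, rounded up to 517358; 517,358 required, 517,565 in favor — approved.
Class II: 3/4 of 1410556 = 1057917; 1,057,917 required, 1,057,947 in favor — approved.

Approved — every class gave the required vote.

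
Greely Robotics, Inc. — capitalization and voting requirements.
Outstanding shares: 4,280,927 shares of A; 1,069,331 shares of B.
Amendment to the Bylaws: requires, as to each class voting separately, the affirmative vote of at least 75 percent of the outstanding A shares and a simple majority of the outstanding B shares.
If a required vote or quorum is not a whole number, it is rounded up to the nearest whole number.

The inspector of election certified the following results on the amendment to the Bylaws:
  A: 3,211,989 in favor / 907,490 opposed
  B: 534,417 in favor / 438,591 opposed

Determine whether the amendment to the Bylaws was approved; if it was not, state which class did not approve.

A: 3/4 of 4280927 = 3210695.25, rounded up to 3210696; 3,210,696 required, 3,211,989 in favor — approved.
B: a majority of 1069331 is 534666; 534,666 required, 534,417 in favor — not approved.

Not approved — the B shares did not give the required vote.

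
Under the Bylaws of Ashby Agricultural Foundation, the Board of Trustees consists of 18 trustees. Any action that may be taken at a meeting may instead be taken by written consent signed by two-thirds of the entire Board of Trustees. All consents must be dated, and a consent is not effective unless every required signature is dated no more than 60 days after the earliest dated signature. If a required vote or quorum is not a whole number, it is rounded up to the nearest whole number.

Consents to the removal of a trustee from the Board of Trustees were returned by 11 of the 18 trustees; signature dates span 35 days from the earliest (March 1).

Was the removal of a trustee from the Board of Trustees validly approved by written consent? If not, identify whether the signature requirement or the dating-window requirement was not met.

Signatures required: two-thirds of 18 — 2/3 of 18 = 12, so 12 needed; 11 signed. Insufficient.
Dating window: the latest signature is 35 days after the earliest; the limit is 60 days. Within the window.

Not effective — insufficient signatures.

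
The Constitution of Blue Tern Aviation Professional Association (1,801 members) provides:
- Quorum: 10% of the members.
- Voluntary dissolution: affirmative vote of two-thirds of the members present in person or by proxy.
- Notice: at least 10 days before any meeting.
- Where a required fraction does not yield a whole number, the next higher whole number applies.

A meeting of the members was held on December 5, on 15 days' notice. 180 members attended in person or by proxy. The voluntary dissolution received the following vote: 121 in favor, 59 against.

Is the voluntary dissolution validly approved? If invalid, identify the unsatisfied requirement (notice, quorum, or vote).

Invalid — quorum requirement not satisfied.

Notice: 15 days given; 10 required. Satisfied.
Quorum: 10% of 1,801 = 180.10, rounded up to 181; 180 present. Not satisfied.
Vote: requires two-thirds of those present (180); 2/3 of 180 = 120, so 120 needed; 121 in favor. Satisfied.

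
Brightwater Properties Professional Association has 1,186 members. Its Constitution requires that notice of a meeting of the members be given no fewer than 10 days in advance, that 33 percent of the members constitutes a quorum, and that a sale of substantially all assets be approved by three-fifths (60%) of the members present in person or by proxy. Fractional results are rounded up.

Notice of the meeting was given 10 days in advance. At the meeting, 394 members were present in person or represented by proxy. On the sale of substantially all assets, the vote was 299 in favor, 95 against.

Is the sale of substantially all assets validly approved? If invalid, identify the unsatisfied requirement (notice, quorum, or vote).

Valid — all requirements satisfied.

Notice: 10 days given; 10 required. Satisfied.
Quorum: 33% of 1,186 = 391.38, rounded up to 392; 394 present. Satisfied.
Vote: requires three-fifths of those present (394); 3/5 of 394 = 236.40, rounded up to 237, so 237 needed; 299 in favor. Satisfied.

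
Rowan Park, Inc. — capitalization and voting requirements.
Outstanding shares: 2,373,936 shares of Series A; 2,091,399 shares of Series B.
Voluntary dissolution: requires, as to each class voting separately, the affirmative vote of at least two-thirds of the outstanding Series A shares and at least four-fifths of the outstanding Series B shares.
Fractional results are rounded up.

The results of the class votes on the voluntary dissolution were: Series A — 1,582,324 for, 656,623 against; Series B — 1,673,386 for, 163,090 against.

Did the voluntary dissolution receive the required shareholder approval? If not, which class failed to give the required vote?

Not approved — the Series A shares did not give the required vote.

Series A: 2/3 of 2373936 = 1582624; 1,582,624 required, 1,582,324 in favor — not approved.
Series B: 4/5 of 2091399 = 1673119.20, rounded up to 1673120; 1,673,120 required, 1,673,386 in favor — approved.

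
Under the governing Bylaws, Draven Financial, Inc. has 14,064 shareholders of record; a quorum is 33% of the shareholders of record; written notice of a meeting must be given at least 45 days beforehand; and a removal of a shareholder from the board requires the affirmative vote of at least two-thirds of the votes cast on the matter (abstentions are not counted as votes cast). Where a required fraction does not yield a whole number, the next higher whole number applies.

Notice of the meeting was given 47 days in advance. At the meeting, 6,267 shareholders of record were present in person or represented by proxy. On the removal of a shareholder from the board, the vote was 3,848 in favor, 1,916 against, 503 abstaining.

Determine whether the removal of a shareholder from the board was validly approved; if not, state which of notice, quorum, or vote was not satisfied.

Notice: 47 days given; 45 required. Satisfied.
Quorum: 33% of 14,064 = 4,641.12, rounded up to 4,642; 6,267 present. Satisfied.
Vote: requires two-thirds of the votes cast (6,267 − 503 abstaining = 5,764); 2/3 of 5764 = 3842.67, rounded up to 3843, so 3,843 needed; 3,848 in favor. Satisfied.

Valid — all requirements satisfied.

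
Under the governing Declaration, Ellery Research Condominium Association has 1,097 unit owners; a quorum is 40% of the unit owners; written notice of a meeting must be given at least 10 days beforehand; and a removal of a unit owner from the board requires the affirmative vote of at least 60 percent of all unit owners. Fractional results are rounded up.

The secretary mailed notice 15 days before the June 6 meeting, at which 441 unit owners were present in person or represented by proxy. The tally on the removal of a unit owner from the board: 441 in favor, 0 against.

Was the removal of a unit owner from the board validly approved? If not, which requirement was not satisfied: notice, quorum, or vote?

Notice: 15 days given; 10 required. Satisfied.
Quorum: 40% of 1,097 = 438.80, rounded up to 439; 441 present. Satisfied.
Vote: requires three-fifths of all unit owners (1,097); 3/5 of 1097 = 658.20, rounded up to 659, so 659 needed; 441 in favor. Not satisfied.

Invalid — vote requirement not satisfied.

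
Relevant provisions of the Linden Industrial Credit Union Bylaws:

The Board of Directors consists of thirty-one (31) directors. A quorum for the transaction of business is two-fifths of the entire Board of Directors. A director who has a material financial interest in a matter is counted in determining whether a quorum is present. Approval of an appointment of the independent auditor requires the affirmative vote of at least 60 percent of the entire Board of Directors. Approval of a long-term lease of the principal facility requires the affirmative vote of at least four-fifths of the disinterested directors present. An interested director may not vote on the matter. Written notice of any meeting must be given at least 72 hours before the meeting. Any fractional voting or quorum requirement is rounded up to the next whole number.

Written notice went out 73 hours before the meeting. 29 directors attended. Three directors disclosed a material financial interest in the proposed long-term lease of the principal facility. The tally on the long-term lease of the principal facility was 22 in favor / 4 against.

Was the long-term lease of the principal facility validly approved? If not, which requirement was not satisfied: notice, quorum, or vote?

Valid — all requirements satisfied.

Notice: 73 hours given; 72 required (73 ≥ 72). Satisfied.
Quorum: 29 present (interested directors count toward quorum); quorum is 13. Satisfied.
Vote: the long-term lease of the principal facility requires four-fifths of the disinterested directors present (29 − 3 = 26). 4/5 of 26 = 20.80, rounded up to 21, so 21 affirmative votes are needed; 22 voted in favor. Satisfied.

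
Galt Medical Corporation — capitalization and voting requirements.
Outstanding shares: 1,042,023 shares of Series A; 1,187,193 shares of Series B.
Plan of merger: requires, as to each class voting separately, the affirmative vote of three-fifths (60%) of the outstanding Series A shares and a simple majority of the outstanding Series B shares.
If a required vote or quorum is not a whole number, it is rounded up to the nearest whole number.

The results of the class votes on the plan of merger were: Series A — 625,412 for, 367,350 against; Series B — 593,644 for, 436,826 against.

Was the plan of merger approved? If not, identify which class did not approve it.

Series A: 3/5 of 1042023 = 625213.80, rounded up to 625214; 625,214 required, 625,412 in favor — approved.
Series B: a majority of 1187193 is 593597; 593,597 required, 593,644 in favor — approved.

Approved — every class gave the required vote.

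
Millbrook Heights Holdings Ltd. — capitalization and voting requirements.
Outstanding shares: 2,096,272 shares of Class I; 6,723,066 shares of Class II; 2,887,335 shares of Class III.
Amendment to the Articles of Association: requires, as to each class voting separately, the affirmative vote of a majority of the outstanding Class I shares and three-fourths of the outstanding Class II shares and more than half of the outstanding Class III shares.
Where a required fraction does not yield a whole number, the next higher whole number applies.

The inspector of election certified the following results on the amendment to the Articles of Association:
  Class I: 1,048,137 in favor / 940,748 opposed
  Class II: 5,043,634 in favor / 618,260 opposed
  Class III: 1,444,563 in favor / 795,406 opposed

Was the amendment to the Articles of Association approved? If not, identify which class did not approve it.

Class I: a majority of 2096272 is 1048137; 1,048,137 required, 1,048,137 in favor — approved.
Class II: 3/4 of 6723066 = 5042299.50, rounded up to 5042300; 5,042,300 required, 5,043,634 in favor — approved.
Class III: a majority of 2887335 is 1443668; 1,443,668 required, 1,444,563 in favor — approved.

Approved — every class gave the required vote.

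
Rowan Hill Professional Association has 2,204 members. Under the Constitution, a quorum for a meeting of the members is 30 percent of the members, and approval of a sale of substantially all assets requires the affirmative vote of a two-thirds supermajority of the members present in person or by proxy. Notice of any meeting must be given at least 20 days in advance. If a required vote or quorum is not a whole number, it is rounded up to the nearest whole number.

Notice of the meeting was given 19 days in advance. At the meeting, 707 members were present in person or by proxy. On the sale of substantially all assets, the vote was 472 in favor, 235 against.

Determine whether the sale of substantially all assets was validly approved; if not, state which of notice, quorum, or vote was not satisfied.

Notice: 19 days given; 20 required. Not satisfied.
Quorum: 30% of 2,204 = 661.20, rounded up to 662; 707 present. Satisfied.
Vote: requires two-thirds of those present (707); 2/3 of 707 = 471.33, rounded up to 472, so 472 needed; 472 in favor. Satisfied.

Invalid — notice requirement not satisfied.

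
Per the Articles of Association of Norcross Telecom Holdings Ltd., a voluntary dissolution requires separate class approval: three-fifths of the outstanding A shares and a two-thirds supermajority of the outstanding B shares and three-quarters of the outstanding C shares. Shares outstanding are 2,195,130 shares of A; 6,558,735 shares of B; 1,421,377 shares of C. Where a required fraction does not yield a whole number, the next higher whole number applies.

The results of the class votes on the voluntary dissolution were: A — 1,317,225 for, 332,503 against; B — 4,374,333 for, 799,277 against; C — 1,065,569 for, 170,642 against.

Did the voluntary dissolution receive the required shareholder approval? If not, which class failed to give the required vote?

Not approved — the C shares did not give the required vote.

A: 3/5 of 2195130 = 1317078; 1,317,078 required, 1,317,225 in favor — approved.
B: 2/3 of 6558735 = 4372490; 4,372,490 required, 4,374,333 in favor — approved.
C: 3/4 of 1421377 = 1066032.75, rounded up to 1066033; 1,066,033 required, 1,065,569 in favor — not approved.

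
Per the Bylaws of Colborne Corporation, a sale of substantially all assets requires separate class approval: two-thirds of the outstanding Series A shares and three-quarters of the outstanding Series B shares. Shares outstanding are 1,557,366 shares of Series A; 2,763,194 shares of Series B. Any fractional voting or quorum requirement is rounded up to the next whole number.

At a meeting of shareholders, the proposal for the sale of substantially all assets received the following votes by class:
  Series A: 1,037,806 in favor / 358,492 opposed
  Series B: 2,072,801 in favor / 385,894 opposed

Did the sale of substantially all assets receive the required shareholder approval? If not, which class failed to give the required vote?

Series A: 2/3 of 1557366 = 1038244; 1,038,244 required, 1,037,806 in favor — not approved.
Series B: 3/4 of 2763194 = 2072395.50, rounded up to 2072396; 2,072,396 required, 2,072,801 in favor — approved.

Not approved — the Series A shares did not give the required vote.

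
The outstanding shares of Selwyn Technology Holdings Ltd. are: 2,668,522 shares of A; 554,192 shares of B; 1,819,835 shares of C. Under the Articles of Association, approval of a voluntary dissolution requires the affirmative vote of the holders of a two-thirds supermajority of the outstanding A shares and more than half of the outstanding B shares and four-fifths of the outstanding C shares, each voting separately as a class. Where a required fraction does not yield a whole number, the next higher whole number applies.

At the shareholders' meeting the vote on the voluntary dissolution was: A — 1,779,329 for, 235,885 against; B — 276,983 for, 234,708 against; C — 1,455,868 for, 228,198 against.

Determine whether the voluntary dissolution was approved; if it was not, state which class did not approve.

A: 2/3 of 2668522 = 1779014.67, rounded up to 1779015; 1,779,015 required, 1,779,329 in favor — approved.
B: a majority of 554192 is 277097; 277,097 required, 276,983 in favor — not approved.
C: 4/5 of 1819835 = 1455868; 1,455,868 required, 1,455,868 in favor — approved.

Not approved — the B shares did not give the required vote.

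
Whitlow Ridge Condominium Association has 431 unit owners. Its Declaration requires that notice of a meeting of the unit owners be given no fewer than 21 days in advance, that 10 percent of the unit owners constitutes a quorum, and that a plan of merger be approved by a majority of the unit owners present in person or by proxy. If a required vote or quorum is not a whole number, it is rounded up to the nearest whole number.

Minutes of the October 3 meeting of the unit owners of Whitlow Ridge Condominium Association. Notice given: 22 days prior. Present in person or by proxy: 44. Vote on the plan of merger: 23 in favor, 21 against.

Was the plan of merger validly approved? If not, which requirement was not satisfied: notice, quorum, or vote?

Notice: 22 days given; 21 required. Satisfied.
Quorum: 10% of 431 = 43.10, rounded up to 44; 44 present. Satisfied.
Vote: requires a majority of those present (44); a majority of 44 is 23, so 23 needed; 23 in favor. Satisfied.

Valid — all requirements satisfied.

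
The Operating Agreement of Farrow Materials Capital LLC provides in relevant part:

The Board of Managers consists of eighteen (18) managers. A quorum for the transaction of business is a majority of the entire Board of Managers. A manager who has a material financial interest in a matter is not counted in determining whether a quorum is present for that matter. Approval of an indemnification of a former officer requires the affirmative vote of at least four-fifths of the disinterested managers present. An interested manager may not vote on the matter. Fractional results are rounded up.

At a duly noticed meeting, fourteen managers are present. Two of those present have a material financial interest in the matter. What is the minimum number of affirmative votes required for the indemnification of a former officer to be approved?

The indemnification of a former officer requires four-fifths of the disinterested managers present (14 − 2 = 12).
4/5 of 12 = 9.60, rounded up to 10.

10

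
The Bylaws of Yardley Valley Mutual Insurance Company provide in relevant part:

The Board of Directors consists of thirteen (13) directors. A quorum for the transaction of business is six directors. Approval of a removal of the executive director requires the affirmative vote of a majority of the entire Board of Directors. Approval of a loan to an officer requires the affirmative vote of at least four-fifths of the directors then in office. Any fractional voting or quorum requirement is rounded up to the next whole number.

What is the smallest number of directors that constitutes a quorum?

The quorum is fixed at 6.

6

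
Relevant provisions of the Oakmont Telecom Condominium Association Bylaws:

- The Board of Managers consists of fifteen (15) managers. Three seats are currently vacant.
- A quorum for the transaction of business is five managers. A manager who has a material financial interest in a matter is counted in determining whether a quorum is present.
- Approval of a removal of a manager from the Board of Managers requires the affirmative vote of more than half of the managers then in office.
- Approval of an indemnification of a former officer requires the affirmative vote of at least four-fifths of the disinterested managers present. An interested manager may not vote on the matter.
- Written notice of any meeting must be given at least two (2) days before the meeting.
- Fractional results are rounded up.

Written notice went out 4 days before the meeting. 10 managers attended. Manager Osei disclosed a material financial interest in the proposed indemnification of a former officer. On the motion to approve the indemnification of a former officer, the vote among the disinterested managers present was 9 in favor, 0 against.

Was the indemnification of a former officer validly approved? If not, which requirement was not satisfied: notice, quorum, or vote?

Valid — all requirements satisfied.

Notice: 4 days given; 2 required (4 ≥ 2). Satisfied.
Quorum: 10 present (interested managers count toward quorum); quorum is 5. Satisfied.
Vote: the indemnification of a former officer requires four-fifths of the disinterested managers present (10 − 1 = 9). 4/5 of 9 = 7.20, rounded up to 8, so 8 affirmative votes are needed; 9 voted in favor. Satisfied.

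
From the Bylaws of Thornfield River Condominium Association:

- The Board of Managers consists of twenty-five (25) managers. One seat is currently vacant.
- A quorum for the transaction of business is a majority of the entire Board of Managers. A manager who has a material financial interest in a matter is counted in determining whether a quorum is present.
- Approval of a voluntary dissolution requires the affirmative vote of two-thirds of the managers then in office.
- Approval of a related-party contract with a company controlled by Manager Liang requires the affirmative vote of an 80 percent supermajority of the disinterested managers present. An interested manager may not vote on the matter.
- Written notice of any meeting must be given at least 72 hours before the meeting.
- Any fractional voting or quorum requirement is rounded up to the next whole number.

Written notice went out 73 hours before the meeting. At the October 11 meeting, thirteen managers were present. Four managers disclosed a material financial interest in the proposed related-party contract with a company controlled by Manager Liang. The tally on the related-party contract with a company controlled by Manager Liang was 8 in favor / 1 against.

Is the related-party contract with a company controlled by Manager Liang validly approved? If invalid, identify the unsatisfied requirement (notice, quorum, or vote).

Valid — all requirements satisfied.

Notice: 73 hours given; 72 required (73 ≥ 72). Satisfied.
Quorum: 13 present (interested managers count toward quorum); quorum is 13. Satisfied.
Vote: the related-party contract with a company controlled by Manager Liang requires four-fifths of the disinterested managers present (13 − 4 = 9). 4/5 of 9 = 7.20, rounded up to 8, so 8 affirmative votes are needed; 8 voted in favor. Satisfied.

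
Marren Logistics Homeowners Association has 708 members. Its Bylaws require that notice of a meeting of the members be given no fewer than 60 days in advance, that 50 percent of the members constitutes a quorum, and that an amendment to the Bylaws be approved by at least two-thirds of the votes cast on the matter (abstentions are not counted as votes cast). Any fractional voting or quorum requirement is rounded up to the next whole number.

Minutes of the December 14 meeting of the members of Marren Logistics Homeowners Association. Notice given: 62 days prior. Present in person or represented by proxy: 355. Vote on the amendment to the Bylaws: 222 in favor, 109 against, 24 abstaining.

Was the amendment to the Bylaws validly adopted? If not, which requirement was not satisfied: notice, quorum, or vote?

Valid — all requirements satisfied.

Notice: 62 days given; 60 required. Satisfied.
Quorum: 50% of 708 = 354; 355 present. Satisfied.
Vote: requires two-thirds of the votes cast (355 − 24 abstaining = 331); 2/3 of 331 = 220.67, rounded up to 221, so 221 needed; 222 in favor. Satisfied.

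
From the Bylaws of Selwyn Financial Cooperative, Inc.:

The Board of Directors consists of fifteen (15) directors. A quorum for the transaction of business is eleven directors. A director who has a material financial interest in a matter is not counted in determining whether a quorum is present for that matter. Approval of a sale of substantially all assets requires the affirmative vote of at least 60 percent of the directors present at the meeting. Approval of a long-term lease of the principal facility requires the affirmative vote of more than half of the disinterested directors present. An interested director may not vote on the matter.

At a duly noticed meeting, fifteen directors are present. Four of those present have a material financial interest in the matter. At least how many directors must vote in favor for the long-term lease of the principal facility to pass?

6

The long-term lease of the principal facility requires a majority of the disinterested directors present (15 − 4 = 11).
A majority of 11 is 6.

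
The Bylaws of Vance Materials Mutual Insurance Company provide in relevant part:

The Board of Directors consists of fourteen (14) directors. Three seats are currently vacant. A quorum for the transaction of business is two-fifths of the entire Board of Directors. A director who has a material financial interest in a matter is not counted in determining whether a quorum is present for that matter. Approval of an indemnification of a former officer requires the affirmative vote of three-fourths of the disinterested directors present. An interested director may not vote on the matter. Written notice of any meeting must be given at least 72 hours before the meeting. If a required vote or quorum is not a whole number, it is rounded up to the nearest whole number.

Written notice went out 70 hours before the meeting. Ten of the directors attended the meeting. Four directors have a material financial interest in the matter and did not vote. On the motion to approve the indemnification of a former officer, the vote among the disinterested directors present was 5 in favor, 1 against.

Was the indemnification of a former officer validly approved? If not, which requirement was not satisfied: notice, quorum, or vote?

Notice: 70 hours given; 72 required (70 < 72). Not satisfied.
Quorum: 10 present, but the 4 interested directors do not count, leaving 6. Quorum is 6. Satisfied.
Vote: the indemnification of a former officer requires three-fourths of the disinterested directors present (10 − 4 = 6). 3/4 of 6 = 4.50, rounded up to 5, so 5 affirmative votes are needed; 5 voted in favor. Satisfied.

Invalid — notice requirement not satisfied.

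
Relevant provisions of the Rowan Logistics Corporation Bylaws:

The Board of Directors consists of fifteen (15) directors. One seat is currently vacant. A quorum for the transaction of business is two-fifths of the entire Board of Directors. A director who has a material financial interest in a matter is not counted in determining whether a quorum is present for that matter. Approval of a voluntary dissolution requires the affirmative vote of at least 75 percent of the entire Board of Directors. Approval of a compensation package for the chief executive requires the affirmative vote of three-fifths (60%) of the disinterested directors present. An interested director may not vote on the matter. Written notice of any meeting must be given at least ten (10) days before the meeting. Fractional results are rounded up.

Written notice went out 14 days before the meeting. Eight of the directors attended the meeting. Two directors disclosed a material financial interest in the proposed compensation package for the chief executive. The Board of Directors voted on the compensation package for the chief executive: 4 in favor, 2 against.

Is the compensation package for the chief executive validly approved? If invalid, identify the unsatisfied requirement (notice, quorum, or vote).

Notice: 14 days given; 10 required (14 ≥ 10). Satisfied.
Quorum: 8 present, but the 2 interested directors do not count, leaving 6. Quorum is 6. Satisfied.
Vote: the compensation package for the chief executive requires three-fifths of the disinterested directors present (8 − 2 = 6). 3/5 of 6 = 3.60, rounded up to 4, so 4 affirmative votes are needed; 4 voted in favor. Satisfied.

Valid — all requirements satisfied.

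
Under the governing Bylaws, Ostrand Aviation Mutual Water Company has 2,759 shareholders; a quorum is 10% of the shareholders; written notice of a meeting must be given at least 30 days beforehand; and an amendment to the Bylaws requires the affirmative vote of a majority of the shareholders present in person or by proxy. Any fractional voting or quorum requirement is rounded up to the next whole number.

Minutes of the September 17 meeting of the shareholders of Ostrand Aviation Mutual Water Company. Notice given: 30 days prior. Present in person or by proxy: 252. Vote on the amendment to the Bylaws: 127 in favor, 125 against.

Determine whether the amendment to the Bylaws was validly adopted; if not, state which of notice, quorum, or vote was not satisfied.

Notice: 30 days given; 30 required. Satisfied.
Quorum: 10% of 2,759 = 275.90, rounded up to 276; 252 present. Not satisfied.
Vote: requires a majority of those present (252); a majority of 252 is 127, so 127 needed; 127 in favor. Satisfied.

Invalid — quorum requirement not satisfied.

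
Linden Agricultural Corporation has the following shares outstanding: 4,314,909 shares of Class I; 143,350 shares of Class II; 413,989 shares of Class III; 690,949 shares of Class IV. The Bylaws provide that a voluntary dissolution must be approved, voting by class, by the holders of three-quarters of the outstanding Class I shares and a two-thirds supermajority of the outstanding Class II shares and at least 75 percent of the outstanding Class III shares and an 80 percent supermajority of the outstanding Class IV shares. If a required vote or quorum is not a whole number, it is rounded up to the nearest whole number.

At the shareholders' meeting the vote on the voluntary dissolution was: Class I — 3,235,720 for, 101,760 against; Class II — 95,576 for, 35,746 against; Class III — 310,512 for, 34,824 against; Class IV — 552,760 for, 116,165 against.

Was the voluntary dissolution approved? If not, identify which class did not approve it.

Not approved — the Class I shares did not give the required vote.

Class I: 3/4 of 4314909 = 3236181.75, rounded up to 3236182; 3,236,182 required, 3,235,720 in favor — not approved.
Class II: 2/3 of 143350 = 95566.67, rounded up to 95567; 95,567 required, 95,576 in favor — approved.
Class III: 3/4 of 413989 = 310491.75, rounded up to 310492; 310,492 required, 310,512 in favor — approved.
Class IV: 4/5 of 690949 = 552759.20, rounded up to 552760; 552,760 required, 552,760 in favor — approved.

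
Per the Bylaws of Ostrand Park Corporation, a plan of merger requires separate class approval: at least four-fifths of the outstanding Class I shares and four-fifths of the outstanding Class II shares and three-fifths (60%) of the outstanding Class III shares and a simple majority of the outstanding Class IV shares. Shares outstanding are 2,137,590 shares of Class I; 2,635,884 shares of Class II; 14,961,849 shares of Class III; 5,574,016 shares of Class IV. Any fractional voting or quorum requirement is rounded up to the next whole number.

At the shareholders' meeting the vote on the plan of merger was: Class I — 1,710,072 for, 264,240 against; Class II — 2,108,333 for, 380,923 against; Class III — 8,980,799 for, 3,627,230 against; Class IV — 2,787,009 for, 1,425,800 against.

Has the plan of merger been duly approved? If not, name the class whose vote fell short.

Class I: 4/5 of 2137590 = 1710072; 1,710,072 required, 1,710,072 in favor — approved.
Class II: 4/5 of 2635884 = 2108707.20, rounded up to 2108708; 2,108,708 required, 2,108,333 in favor — not approved.
Class III: 3/5 of 14961849 = 8977109.40, rounded up to 8977110; 8,977,110 required, 8,980,799 in favor — approved.
Class IV: a majority of 5574016 is 2787009; 2,787,009 required, 2,787,009 in favor — approved.

Not approved — the Class II shares did not give the required vote.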